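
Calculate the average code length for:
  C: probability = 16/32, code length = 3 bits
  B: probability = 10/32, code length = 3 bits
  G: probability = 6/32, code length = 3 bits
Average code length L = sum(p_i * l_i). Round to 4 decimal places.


Weighted contributions p_i * l_i:
  C: (16/32) * 3 = 48/32
  B: (10/32) * 3 = 30/32
  G: (6/32) * 3 = 18/32
Sum = (48 + 30 + 18)/32 = 96/32

L = 96/32 = 3.0000 bits/symbol


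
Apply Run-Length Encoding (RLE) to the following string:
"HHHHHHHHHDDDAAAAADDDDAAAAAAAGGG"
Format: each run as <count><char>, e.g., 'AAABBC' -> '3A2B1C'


Scanning runs left to right:
  i=0: run of 'H' x 9 -> '9H'
  i=9: run of 'D' x 3 -> '3D'
  i=12: run of 'A' x 5 -> '5A'
  i=17: run of 'D' x 4 -> '4D'
  i=21: run of 'A' x 7 -> '7A'
  i=28: run of 'G' x 3 -> '3G'

RLE = 9H3D5A4D7A3G


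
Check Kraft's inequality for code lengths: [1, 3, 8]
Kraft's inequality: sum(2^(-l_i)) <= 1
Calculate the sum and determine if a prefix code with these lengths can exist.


Sum = 2^(-1) + 2^(-3) + 2^(-8)
    = 0.5 + 0.125 + 0.00390625
    = 161/256 = 0.62890625
Since 0.62890625 <= 1, Kraft's inequality IS satisfied.
A prefix code with these lengths CAN exist.

Kraft sum = 0.62890625. Satisfied.


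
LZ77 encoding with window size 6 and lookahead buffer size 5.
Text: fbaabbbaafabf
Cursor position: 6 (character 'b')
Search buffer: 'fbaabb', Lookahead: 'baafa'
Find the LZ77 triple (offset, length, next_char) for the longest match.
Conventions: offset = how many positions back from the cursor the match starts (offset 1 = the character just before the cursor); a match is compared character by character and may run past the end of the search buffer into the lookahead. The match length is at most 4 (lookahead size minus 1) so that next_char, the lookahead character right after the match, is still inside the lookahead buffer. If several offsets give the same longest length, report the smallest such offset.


Try each offset into the search buffer:
  offset=1 (pos 5, char 'b'): match length 1
  offset=2 (pos 4, char 'b'): match length 1
  offset=3 (pos 3, char 'a'): match length 0
  offset=4 (pos 2, char 'a'): match length 0
  offset=5 (pos 1, char 'b'): match length 3
  offset=6 (pos 0, char 'f'): match length 0
Longest match has length 3 at offset 5.
next_char = character at position 6 + 3 = 9 -> 'f'

Best match: offset=5, length=3 (matching 'baa' starting at position 1)
LZ77 triple: (5, 3, 'f')


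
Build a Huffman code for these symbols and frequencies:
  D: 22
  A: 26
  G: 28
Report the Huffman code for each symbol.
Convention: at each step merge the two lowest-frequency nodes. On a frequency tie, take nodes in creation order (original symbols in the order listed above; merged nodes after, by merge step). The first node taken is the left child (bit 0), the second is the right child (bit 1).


Huffman tree construction:
Step 1: Merge D(22) + A(26) = 48
Step 2: Merge G(28) + (D+A)(48) = 76
Read each symbol's code off the tree from the root (left child = 0, right child = 1).

Codes:
  D: 10 (length 2)
  A: 11 (length 2)
  G: 0 (length 1)
Average code length: 124/76 = 1.6316 bits/symbol


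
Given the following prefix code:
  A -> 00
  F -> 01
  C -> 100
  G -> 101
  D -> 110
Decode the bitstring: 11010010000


Decoding step by step:
Bits 110 -> D
Bits 100 -> C
Bits 100 -> C
Bits 00 -> A


Decoded message: DCCA


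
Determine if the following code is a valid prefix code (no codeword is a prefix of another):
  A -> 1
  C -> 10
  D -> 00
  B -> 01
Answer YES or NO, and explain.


Checking each pair (does one codeword prefix another?):
  A='1' vs C='10': prefix -- VIOLATION

NO -- this is NOT a valid prefix code. A (1) is a prefix of C (10).


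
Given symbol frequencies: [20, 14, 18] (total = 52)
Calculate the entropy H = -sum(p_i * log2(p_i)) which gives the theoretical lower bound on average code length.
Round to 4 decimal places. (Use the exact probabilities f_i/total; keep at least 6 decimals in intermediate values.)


Per-symbol terms -p_i * log2(p_i) with p_i = f_i/52:
  p = 20/52 = 0.384615: log2(p) = -1.378512, -p*log2(p) = 0.530197
  p = 14/52 = 0.269231: log2(p) = -1.893085, -p*log2(p) = 0.509677
  p = 18/52 = 0.346154: log2(p) = -1.530515, -p*log2(p) = 0.529794
H = 0.530197 + 0.509677 + 0.529794 = 1.569668

H = 1.5697 bits/symbol


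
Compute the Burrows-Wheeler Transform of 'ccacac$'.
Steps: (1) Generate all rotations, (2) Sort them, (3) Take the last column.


Rotations (sorted):
  0: $ccacac -> last char: c
  1: ac$ccac -> last char: c
  2: acac$cc -> last char: c
  3: c$ccaca -> last char: a
  4: cac$cca -> last char: a
  5: cacac$c -> last char: c
  6: ccacac$ -> last char: $


BWT = cccaac$


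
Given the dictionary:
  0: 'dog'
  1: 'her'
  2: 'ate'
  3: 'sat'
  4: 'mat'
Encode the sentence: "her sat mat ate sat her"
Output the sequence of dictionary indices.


Look up each word in the dictionary:
  'her' -> 1
  'sat' -> 3
  'mat' -> 4
  'ate' -> 2
  'sat' -> 3
  'her' -> 1

Encoded: [1, 3, 4, 2, 3, 1]


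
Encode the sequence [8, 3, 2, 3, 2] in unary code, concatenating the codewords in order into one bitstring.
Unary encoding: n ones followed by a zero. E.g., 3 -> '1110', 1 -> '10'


Encode each number as n ones followed by a terminating 0:
  8 -> 111111110 (9 bits)
  3 -> 1110 (4 bits)
  2 -> 110 (3 bits)
  3 -> 1110 (4 bits)
  2 -> 110 (3 bits)
Total length = 9 + 4 + 3 + 4 + 3 = 23 bits.

Unary([8, 3, 2, 3, 2]) = 11111111011101101110110 (23 bits)


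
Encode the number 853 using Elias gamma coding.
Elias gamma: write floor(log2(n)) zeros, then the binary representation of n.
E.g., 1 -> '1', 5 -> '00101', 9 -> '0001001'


num_bits = floor(log2(853)) + 1 = 10
leading_zeros = num_bits - 1 = 9
binary(853) = 1101010101

Elias gamma(853) = '000000000' + '1101010101' = 0000000001101010101 (19 bits)


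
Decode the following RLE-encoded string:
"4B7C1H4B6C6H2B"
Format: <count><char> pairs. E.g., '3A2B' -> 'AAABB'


Expanding each <count><char> pair:
  4B -> 'BBBB'
  7C -> 'CCCCCCC'
  1H -> 'H'
  4B -> 'BBBB'
  6C -> 'CCCCCC'
  6H -> 'HHHHHH'
  2B -> 'BB'

Decoded = BBBBCCCCCCCHBBBBCCCCCCHHHHHHBB


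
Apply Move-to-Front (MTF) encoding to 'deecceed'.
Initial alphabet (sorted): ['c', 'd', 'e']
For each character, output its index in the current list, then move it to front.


MTF encoding:
'd': index 1 in ['c', 'd', 'e'] -> ['d', 'c', 'e']
'e': index 2 in ['d', 'c', 'e'] -> ['e', 'd', 'c']
'e': index 0 in ['e', 'd', 'c'] -> ['e', 'd', 'c']
'c': index 2 in ['e', 'd', 'c'] -> ['c', 'e', 'd']
'c': index 0 in ['c', 'e', 'd'] -> ['c', 'e', 'd']
'e': index 1 in ['c', 'e', 'd'] -> ['e', 'c', 'd']
'e': index 0 in ['e', 'c', 'd'] -> ['e', 'c', 'd']
'd': index 2 in ['e', 'c', 'd'] -> ['d', 'e', 'c']


Output: [1, 2, 0, 2, 0, 1, 0, 2]


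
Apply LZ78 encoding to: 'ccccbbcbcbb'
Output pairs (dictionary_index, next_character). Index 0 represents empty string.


LZ78 encoding steps:
Dictionary: {0: ''}
Step 1: w='' (idx 0), next='c' -> output (0, 'c'), add 'c' as idx 1
Step 2: w='c' (idx 1), next='c' -> output (1, 'c'), add 'cc' as idx 2
Step 3: w='c' (idx 1), next='b' -> output (1, 'b'), add 'cb' as idx 3
Step 4: w='' (idx 0), next='b' -> output (0, 'b'), add 'b' as idx 4
Step 5: w='cb' (idx 3), next='c' -> output (3, 'c'), add 'cbc' as idx 5
Step 6: w='b' (idx 4), next='b' -> output (4, 'b'), add 'bb' as idx 6


Encoded: [(0, 'c'), (1, 'c'), (1, 'b'), (0, 'b'), (3, 'c'), (4, 'b')]


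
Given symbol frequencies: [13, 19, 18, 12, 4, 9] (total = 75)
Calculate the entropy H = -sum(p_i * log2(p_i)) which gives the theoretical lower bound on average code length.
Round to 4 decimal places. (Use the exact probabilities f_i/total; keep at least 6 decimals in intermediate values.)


Per-symbol terms -p_i * log2(p_i) with p_i = f_i/75:
  p = 13/75 = 0.173333: log2(p) = -2.528379, -p*log2(p) = 0.438252
  p = 19/75 = 0.253333: log2(p) = -1.980891, -p*log2(p) = 0.501826
  p = 18/75 = 0.240000: log2(p) = -2.058894, -p*log2(p) = 0.494134
  p = 12/75 = 0.160000: log2(p) = -2.643856, -p*log2(p) = 0.423017
  p = 4/75 = 0.053333: log2(p) = -4.228819, -p*log2(p) = 0.225537
  p = 9/75 = 0.120000: log2(p) = -3.058894, -p*log2(p) = 0.367067
H = 0.438252 + 0.501826 + 0.494134 + 0.423017 + 0.225537 + 0.367067 = 2.449833

H = 2.4498 bits/symbol


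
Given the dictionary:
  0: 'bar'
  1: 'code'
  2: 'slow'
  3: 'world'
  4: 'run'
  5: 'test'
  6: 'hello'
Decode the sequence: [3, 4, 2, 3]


Look up each index in the dictionary:
  3 -> 'world'
  4 -> 'run'
  2 -> 'slow'
  3 -> 'world'

Decoded: "world run slow world"


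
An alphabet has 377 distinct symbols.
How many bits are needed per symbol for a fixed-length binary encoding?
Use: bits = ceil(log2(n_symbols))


log2(377) = 8.5584
Bracket: 2^8 = 256 < 377 <= 2^9 = 512
So ceil(log2(377)) = 9

bits = ceil(log2(377)) = ceil(8.5584) = 9 bits


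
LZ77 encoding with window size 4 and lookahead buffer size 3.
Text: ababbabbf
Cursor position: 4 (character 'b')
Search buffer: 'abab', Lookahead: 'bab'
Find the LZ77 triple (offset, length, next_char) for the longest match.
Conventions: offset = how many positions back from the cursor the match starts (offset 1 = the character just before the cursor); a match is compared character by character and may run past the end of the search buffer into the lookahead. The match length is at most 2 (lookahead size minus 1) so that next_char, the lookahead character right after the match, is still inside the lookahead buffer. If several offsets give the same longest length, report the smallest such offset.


Try each offset into the search buffer:
  offset=1 (pos 3, char 'b'): match length 1
  offset=2 (pos 2, char 'a'): match length 0
  offset=3 (pos 1, char 'b'): match length 2
  offset=4 (pos 0, char 'a'): match length 0
Longest match has length 2 at offset 3.
next_char = character at position 4 + 2 = 6 -> 'b'

Best match: offset=3, length=2 (matching 'ba' starting at position 1)
LZ77 triple: (3, 2, 'b')


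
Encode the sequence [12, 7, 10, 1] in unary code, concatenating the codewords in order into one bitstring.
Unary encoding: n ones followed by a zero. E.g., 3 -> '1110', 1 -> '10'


Encode each number as n ones followed by a terminating 0:
  12 -> 1111111111110 (13 bits)
  7 -> 11111110 (8 bits)
  10 -> 11111111110 (11 bits)
  1 -> 10 (2 bits)
Total length = 13 + 8 + 11 + 2 = 34 bits.

Unary([12, 7, 10, 1]) = 1111111111110111111101111111111010 (34 bits)


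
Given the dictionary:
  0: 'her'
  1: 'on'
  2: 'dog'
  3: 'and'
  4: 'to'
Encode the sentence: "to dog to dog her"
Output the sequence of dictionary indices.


Look up each word in the dictionary:
  'to' -> 4
  'dog' -> 2
  'to' -> 4
  'dog' -> 2
  'her' -> 0

Encoded: [4, 2, 4, 2, 0]


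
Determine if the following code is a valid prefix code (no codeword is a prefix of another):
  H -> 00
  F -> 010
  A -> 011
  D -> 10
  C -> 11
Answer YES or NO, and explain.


Checking each pair (does one codeword prefix another?):
  H='00' vs F='010': no prefix
  H='00' vs A='011': no prefix
  H='00' vs D='10': no prefix
  H='00' vs C='11': no prefix
  F='010' vs H='00': no prefix
  F='010' vs A='011': no prefix
  F='010' vs D='10': no prefix
  F='010' vs C='11': no prefix
  A='011' vs H='00': no prefix
  A='011' vs F='010': no prefix
  A='011' vs D='10': no prefix
  A='011' vs C='11': no prefix
  D='10' vs H='00': no prefix
  D='10' vs F='010': no prefix
  D='10' vs A='011': no prefix
  D='10' vs C='11': no prefix
  C='11' vs H='00': no prefix
  C='11' vs F='010': no prefix
  C='11' vs A='011': no prefix
  C='11' vs D='10': no prefix
No violation found over all pairs.

YES -- this is a valid prefix code. No codeword is a prefix of any other codeword.


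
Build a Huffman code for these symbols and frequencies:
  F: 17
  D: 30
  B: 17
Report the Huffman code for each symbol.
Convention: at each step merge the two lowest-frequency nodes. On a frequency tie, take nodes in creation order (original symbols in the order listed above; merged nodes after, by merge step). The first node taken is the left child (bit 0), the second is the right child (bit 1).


Huffman tree construction:
Step 1: Merge F(17) + B(17) = 34
Step 2: Merge D(30) + (F+B)(34) = 64
Read each symbol's code off the tree from the root (left child = 0, right child = 1).

Codes:
  F: 10 (length 2)
  D: 0 (length 1)
  B: 11 (length 2)
Average code length: 98/64 = 1.5313 bits/symbol


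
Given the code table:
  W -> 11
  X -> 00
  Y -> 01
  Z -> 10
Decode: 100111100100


Decoding:
10 -> Z
01 -> Y
11 -> W
10 -> Z
01 -> Y
00 -> X


Result: ZYWZYX


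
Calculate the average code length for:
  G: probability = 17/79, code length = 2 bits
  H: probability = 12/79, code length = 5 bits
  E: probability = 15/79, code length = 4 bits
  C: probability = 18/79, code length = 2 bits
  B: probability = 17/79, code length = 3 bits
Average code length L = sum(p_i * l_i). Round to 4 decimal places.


Weighted contributions p_i * l_i:
  G: (17/79) * 2 = 34/79
  H: (12/79) * 5 = 60/79
  E: (15/79) * 4 = 60/79
  C: (18/79) * 2 = 36/79
  B: (17/79) * 3 = 51/79
Sum = (34 + 60 + 60 + 36 + 51)/79 = 241/79

L = 241/79 = 3.0506 bits/symbol


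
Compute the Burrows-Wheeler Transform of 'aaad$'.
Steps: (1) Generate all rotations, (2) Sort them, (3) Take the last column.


Rotations (sorted):
  0: $aaad -> last char: d
  1: aaad$ -> last char: $
  2: aad$a -> last char: a
  3: ad$aa -> last char: a
  4: d$aaa -> last char: a


BWT = d$aaa


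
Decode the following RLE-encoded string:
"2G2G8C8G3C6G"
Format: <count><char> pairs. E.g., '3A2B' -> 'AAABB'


Expanding each <count><char> pair:
  2G -> 'GG'
  2G -> 'GG'
  8C -> 'CCCCCCCC'
  8G -> 'GGGGGGGG'
  3C -> 'CCC'
  6G -> 'GGGGGG'

Decoded = GGGGCCCCCCCCGGGGGGGGCCCGGGGGG


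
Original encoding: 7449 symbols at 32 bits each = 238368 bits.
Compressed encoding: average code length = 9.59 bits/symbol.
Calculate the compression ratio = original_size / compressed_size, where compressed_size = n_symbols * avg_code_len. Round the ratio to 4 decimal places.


original_size = n_symbols * orig_bits = 7449 * 32 = 238368 bits
compressed_size = n_symbols * avg_code_len = 7449 * 9.59 = 71435.91 bits
ratio = original_size / compressed_size = 238368 / 71435.91 = 3.3368

Compression ratio = 3.3368


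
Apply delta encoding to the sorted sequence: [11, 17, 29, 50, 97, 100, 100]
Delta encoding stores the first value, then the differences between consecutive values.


First value: 11
Deltas:
  17 - 11 = 6
  29 - 17 = 12
  50 - 29 = 21
  97 - 50 = 47
  100 - 97 = 3
  100 - 100 = 0


Delta encoded: [11, 6, 12, 21, 47, 3, 0]


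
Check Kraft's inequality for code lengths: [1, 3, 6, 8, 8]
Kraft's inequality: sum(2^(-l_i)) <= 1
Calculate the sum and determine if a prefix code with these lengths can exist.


Sum = 2^(-1) + 2^(-3) + 2^(-6) + 2^(-8) + 2^(-8)
    = 0.5 + 0.125 + 0.015625 + 0.00390625 + 0.00390625
    = 166/256 = 0.6484375
Since 0.6484375 <= 1, Kraft's inequality IS satisfied.
A prefix code with these lengths CAN exist.

Kraft sum = 0.6484375. Satisfied.


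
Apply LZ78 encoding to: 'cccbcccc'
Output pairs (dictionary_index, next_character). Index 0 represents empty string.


LZ78 encoding steps:
Dictionary: {0: ''}
Step 1: w='' (idx 0), next='c' -> output (0, 'c'), add 'c' as idx 1
Step 2: w='c' (idx 1), next='c' -> output (1, 'c'), add 'cc' as idx 2
Step 3: w='' (idx 0), next='b' -> output (0, 'b'), add 'b' as idx 3
Step 4: w='cc' (idx 2), next='c' -> output (2, 'c'), add 'ccc' as idx 4
Step 5: w='c' (idx 1), end of input -> output (1, '')


Encoded: [(0, 'c'), (1, 'c'), (0, 'b'), (2, 'c'), (1, '')]


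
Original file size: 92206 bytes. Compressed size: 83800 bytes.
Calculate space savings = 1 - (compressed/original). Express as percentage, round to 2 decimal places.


ratio = compressed/original = 83800/92206 = 0.908835
savings = 1 - ratio = 1 - 0.908835 = 0.091165
as a percentage: 0.091165 * 100 = 9.12%

Space savings = 1 - 83800/92206 = 9.12%


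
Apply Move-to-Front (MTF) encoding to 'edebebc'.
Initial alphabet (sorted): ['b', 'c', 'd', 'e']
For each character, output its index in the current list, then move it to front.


MTF encoding:
'e': index 3 in ['b', 'c', 'd', 'e'] -> ['e', 'b', 'c', 'd']
'd': index 3 in ['e', 'b', 'c', 'd'] -> ['d', 'e', 'b', 'c']
'e': index 1 in ['d', 'e', 'b', 'c'] -> ['e', 'd', 'b', 'c']
'b': index 2 in ['e', 'd', 'b', 'c'] -> ['b', 'e', 'd', 'c']
'e': index 1 in ['b', 'e', 'd', 'c'] -> ['e', 'b', 'd', 'c']
'b': index 1 in ['e', 'b', 'd', 'c'] -> ['b', 'e', 'd', 'c']
'c': index 3 in ['b', 'e', 'd', 'c'] -> ['c', 'b', 'e', 'd']


Output: [3, 3, 1, 2, 1, 1, 3]


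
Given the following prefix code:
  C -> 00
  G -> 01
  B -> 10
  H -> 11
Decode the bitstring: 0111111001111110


Decoding step by step:
Bits 01 -> G
Bits 11 -> H
Bits 11 -> H
Bits 10 -> B
Bits 01 -> G
Bits 11 -> H
Bits 11 -> H
Bits 10 -> B


Decoded message: GHHBGHHB


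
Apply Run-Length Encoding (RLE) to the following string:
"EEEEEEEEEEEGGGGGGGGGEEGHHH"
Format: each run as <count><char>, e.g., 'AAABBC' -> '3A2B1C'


Scanning runs left to right:
  i=0: run of 'E' x 11 -> '11E'
  i=11: run of 'G' x 9 -> '9G'
  i=20: run of 'E' x 2 -> '2E'
  i=22: run of 'G' x 1 -> '1G'
  i=23: run of 'H' x 3 -> '3H'

RLE = 11E9G2E1G3H


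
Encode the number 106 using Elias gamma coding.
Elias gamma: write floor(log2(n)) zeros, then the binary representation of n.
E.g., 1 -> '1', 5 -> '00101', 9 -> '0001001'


num_bits = floor(log2(106)) + 1 = 7
leading_zeros = num_bits - 1 = 6
binary(106) = 1101010

Elias gamma(106) = '000000' + '1101010' = 0000001101010 (13 bits)


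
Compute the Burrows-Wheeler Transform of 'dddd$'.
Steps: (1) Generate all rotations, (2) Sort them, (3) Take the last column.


Rotations (sorted):
  0: $dddd -> last char: d
  1: d$ddd -> last char: d
  2: dd$dd -> last char: d
  3: ddd$d -> last char: d
  4: dddd$ -> last char: $


BWT = dddd$


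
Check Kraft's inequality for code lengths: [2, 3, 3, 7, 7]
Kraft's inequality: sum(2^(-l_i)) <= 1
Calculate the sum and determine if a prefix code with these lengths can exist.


Sum = 2^(-2) + 2^(-3) + 2^(-3) + 2^(-7) + 2^(-7)
    = 0.25 + 0.125 + 0.125 + 0.0078125 + 0.0078125
    = 66/128 = 0.515625
Since 0.515625 <= 1, Kraft's inequality IS satisfied.
A prefix code with these lengths CAN exist.

Kraft sum = 0.515625. Satisfied.


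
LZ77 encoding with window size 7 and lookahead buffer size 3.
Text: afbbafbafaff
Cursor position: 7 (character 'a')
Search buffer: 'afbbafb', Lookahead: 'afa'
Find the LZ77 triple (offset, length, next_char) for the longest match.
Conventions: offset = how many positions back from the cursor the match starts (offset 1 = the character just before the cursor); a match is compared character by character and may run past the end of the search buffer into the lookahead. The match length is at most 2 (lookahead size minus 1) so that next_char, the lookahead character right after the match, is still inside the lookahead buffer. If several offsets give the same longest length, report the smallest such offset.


Try each offset into the search buffer:
  offset=1 (pos 6, char 'b'): match length 0
  offset=2 (pos 5, char 'f'): match length 0
  offset=3 (pos 4, char 'a'): match length 2
  offset=4 (pos 3, char 'b'): match length 0
  offset=5 (pos 2, char 'b'): match length 0
  offset=6 (pos 1, char 'f'): match length 0
  offset=7 (pos 0, char 'a'): match length 2
Longest match has length 2, found at offsets 3, 7; take the smallest, offset 3.
next_char = character at position 7 + 2 = 9 -> 'a'

Best match: offset=3, length=2 (matching 'af' starting at position 4)
LZ77 triple: (3, 2, 'a')


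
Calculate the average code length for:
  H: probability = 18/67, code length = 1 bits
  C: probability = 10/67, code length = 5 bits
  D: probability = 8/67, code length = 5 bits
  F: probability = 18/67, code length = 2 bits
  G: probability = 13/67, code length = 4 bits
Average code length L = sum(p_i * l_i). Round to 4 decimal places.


Weighted contributions p_i * l_i:
  H: (18/67) * 1 = 18/67
  C: (10/67) * 5 = 50/67
  D: (8/67) * 5 = 40/67
  F: (18/67) * 2 = 36/67
  G: (13/67) * 4 = 52/67
Sum = (18 + 50 + 40 + 36 + 52)/67 = 196/67

L = 196/67 = 2.9254 bits/symbol


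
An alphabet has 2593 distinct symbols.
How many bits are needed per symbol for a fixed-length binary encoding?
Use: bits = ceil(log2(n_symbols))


log2(2593) = 11.3404
Bracket: 2^11 = 2048 < 2593 <= 2^12 = 4096
So ceil(log2(2593)) = 12

bits = ceil(log2(2593)) = ceil(11.3404) = 12 bits


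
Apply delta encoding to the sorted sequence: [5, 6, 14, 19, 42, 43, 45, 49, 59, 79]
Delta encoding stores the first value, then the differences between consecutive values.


First value: 5
Deltas:
  6 - 5 = 1
  14 - 6 = 8
  19 - 14 = 5
  42 - 19 = 23
  43 - 42 = 1
  45 - 43 = 2
  49 - 45 = 4
  59 - 49 = 10
  79 - 59 = 20


Delta encoded: [5, 1, 8, 5, 23, 1, 2, 4, 10, 20]


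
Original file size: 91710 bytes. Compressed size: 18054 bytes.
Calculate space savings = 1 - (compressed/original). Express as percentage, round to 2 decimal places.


ratio = compressed/original = 18054/91710 = 0.19686
savings = 1 - ratio = 1 - 0.19686 = 0.80314
as a percentage: 0.80314 * 100 = 80.31%

Space savings = 1 - 18054/91710 = 80.31%


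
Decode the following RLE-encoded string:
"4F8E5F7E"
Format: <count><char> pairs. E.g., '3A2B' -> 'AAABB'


Expanding each <count><char> pair:
  4F -> 'FFFF'
  8E -> 'EEEEEEEE'
  5F -> 'FFFFF'
  7E -> 'EEEEEEE'

Decoded = FFFFEEEEEEEEFFFFFEEEEEEE


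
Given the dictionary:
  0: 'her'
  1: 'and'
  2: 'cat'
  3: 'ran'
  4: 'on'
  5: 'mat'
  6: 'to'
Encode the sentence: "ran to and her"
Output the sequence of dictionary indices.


Look up each word in the dictionary:
  'ran' -> 3
  'to' -> 6
  'and' -> 1
  'her' -> 0

Encoded: [3, 6, 1, 0]


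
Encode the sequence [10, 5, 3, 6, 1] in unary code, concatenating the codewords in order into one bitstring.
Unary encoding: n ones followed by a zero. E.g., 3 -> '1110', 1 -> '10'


Encode each number as n ones followed by a terminating 0:
  10 -> 11111111110 (11 bits)
  5 -> 111110 (6 bits)
  3 -> 1110 (4 bits)
  6 -> 1111110 (7 bits)
  1 -> 10 (2 bits)
Total length = 11 + 6 + 4 + 7 + 2 = 30 bits.

Unary([10, 5, 3, 6, 1]) = 111111111101111101110111111010 (30 bits)


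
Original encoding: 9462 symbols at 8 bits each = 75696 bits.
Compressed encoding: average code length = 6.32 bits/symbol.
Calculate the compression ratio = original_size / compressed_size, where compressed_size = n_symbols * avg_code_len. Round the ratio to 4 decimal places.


original_size = n_symbols * orig_bits = 9462 * 8 = 75696 bits
compressed_size = n_symbols * avg_code_len = 9462 * 6.32 = 59799.84 bits
ratio = original_size / compressed_size = 75696 / 59799.84 = 1.2658

Compression ratio = 1.2658


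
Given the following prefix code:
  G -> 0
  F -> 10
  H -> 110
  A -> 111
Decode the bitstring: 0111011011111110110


Decoding step by step:
Bits 0 -> G
Bits 111 -> A
Bits 0 -> G
Bits 110 -> H
Bits 111 -> A
Bits 111 -> A
Bits 10 -> F
Bits 110 -> H


Decoded message: GAGHAAFH


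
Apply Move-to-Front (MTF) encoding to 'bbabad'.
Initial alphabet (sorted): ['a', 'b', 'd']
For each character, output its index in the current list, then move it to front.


MTF encoding:
'b': index 1 in ['a', 'b', 'd'] -> ['b', 'a', 'd']
'b': index 0 in ['b', 'a', 'd'] -> ['b', 'a', 'd']
'a': index 1 in ['b', 'a', 'd'] -> ['a', 'b', 'd']
'b': index 1 in ['a', 'b', 'd'] -> ['b', 'a', 'd']
'a': index 1 in ['b', 'a', 'd'] -> ['a', 'b', 'd']
'd': index 2 in ['a', 'b', 'd'] -> ['d', 'a', 'b']


Output: [1, 0, 1, 1, 1, 2]


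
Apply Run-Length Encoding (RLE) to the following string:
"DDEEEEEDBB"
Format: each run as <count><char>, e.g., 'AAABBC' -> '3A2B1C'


Scanning runs left to right:
  i=0: run of 'D' x 2 -> '2D'
  i=2: run of 'E' x 5 -> '5E'
  i=7: run of 'D' x 1 -> '1D'
  i=8: run of 'B' x 2 -> '2B'

RLE = 2D5E1D2B


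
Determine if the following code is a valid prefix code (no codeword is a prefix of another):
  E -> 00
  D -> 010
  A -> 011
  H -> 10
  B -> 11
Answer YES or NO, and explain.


Checking each pair (does one codeword prefix another?):
  E='00' vs D='010': no prefix
  E='00' vs A='011': no prefix
  E='00' vs H='10': no prefix
  E='00' vs B='11': no prefix
  D='010' vs E='00': no prefix
  D='010' vs A='011': no prefix
  D='010' vs H='10': no prefix
  D='010' vs B='11': no prefix
  A='011' vs E='00': no prefix
  A='011' vs D='010': no prefix
  A='011' vs H='10': no prefix
  A='011' vs B='11': no prefix
  H='10' vs E='00': no prefix
  H='10' vs D='010': no prefix
  H='10' vs A='011': no prefix
  H='10' vs B='11': no prefix
  B='11' vs E='00': no prefix
  B='11' vs D='010': no prefix
  B='11' vs A='011': no prefix
  B='11' vs H='10': no prefix
No violation found over all pairs.

YES -- this is a valid prefix code. No codeword is a prefix of any other codeword.


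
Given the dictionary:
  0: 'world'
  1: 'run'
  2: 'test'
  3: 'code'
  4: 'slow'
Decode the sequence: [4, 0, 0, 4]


Look up each index in the dictionary:
  4 -> 'slow'
  0 -> 'world'
  0 -> 'world'
  4 -> 'slow'

Decoded: "slow world world slow"


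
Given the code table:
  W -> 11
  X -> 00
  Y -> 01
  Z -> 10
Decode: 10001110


Decoding:
10 -> Z
00 -> X
11 -> W
10 -> Z


Result: ZXWZ


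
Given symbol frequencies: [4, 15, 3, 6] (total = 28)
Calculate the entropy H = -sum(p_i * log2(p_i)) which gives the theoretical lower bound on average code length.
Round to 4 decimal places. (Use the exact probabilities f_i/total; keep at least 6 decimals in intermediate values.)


Per-symbol terms -p_i * log2(p_i) with p_i = f_i/28:
  p = 4/28 = 0.142857: log2(p) = -2.807355, -p*log2(p) = 0.401051
  p = 15/28 = 0.535714: log2(p) = -0.900464, -p*log2(p) = 0.482392
  p = 3/28 = 0.107143: log2(p) = -3.222392, -p*log2(p) = 0.345256
  p = 6/28 = 0.214286: log2(p) = -2.222392, -p*log2(p) = 0.476227
H = 0.401051 + 0.482392 + 0.345256 + 0.476227 = 1.704926

H = 1.7049 bits/symbol


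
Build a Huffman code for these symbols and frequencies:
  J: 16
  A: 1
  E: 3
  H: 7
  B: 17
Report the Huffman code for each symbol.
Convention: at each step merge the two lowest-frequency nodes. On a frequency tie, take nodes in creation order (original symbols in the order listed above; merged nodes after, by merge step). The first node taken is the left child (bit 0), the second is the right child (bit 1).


Huffman tree construction:
Step 1: Merge A(1) + E(3) = 4
Step 2: Merge (A+E)(4) + H(7) = 11
Step 3: Merge ((A+E)+H)(11) + J(16) = 27
Step 4: Merge B(17) + (((A+E)+H)+J)(27) = 44
Read each symbol's code off the tree from the root (left child = 0, right child = 1).

Codes:
  J: 11 (length 2)
  A: 1000 (length 4)
  E: 1001 (length 4)
  H: 101 (length 3)
  B: 0 (length 1)
Average code length: 86/44 = 1.9545 bits/symbol


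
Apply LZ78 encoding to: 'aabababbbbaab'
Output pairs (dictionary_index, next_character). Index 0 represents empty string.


LZ78 encoding steps:
Dictionary: {0: ''}
Step 1: w='' (idx 0), next='a' -> output (0, 'a'), add 'a' as idx 1
Step 2: w='a' (idx 1), next='b' -> output (1, 'b'), add 'ab' as idx 2
Step 3: w='ab' (idx 2), next='a' -> output (2, 'a'), add 'aba' as idx 3
Step 4: w='' (idx 0), next='b' -> output (0, 'b'), add 'b' as idx 4
Step 5: w='b' (idx 4), next='b' -> output (4, 'b'), add 'bb' as idx 5
Step 6: w='b' (idx 4), next='a' -> output (4, 'a'), add 'ba' as idx 6
Step 7: w='ab' (idx 2), end of input -> output (2, '')


Encoded: [(0, 'a'), (1, 'b'), (2, 'a'), (0, 'b'), (4, 'b'), (4, 'a'), (2, '')]


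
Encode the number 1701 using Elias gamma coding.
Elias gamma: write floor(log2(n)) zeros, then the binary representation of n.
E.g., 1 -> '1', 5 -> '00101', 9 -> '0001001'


num_bits = floor(log2(1701)) + 1 = 11
leading_zeros = num_bits - 1 = 10
binary(1701) = 11010100101

Elias gamma(1701) = '0000000000' + '11010100101' = 000000000011010100101 (21 bits)


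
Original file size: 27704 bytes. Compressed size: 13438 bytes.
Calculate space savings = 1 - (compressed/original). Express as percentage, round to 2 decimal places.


ratio = compressed/original = 13438/27704 = 0.485056
savings = 1 - ratio = 1 - 0.485056 = 0.514944
as a percentage: 0.514944 * 100 = 51.49%

Space savings = 1 - 13438/27704 = 51.49%


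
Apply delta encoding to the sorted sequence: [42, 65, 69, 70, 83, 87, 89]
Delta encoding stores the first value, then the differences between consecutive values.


First value: 42
Deltas:
  65 - 42 = 23
  69 - 65 = 4
  70 - 69 = 1
  83 - 70 = 13
  87 - 83 = 4
  89 - 87 = 2


Delta encoded: [42, 23, 4, 1, 13, 4, 2]


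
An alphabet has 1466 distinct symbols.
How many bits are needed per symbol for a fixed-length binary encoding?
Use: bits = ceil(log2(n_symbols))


log2(1466) = 10.5177
Bracket: 2^10 = 1024 < 1466 <= 2^11 = 2048
So ceil(log2(1466)) = 11

bits = ceil(log2(1466)) = ceil(10.5177) = 11 bits


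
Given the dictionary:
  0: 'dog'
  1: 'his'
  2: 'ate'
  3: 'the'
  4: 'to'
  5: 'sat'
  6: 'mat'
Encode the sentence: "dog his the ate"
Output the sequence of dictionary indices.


Look up each word in the dictionary:
  'dog' -> 0
  'his' -> 1
  'the' -> 3
  'ate' -> 2

Encoded: [0, 1, 3, 2]


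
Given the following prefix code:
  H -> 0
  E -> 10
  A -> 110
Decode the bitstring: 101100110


Decoding step by step:
Bits 10 -> E
Bits 110 -> A
Bits 0 -> H
Bits 110 -> A


Decoded message: EAHA


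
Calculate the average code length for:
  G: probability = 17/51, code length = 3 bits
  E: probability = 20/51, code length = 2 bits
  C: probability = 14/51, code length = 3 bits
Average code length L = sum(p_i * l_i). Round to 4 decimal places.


Weighted contributions p_i * l_i:
  G: (17/51) * 3 = 51/51
  E: (20/51) * 2 = 40/51
  C: (14/51) * 3 = 42/51
Sum = (51 + 40 + 42)/51 = 133/51

L = 133/51 = 2.6078 bits/symbol


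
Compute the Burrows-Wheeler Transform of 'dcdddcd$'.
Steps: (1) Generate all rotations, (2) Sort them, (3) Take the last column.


Rotations (sorted):
  0: $dcdddcd -> last char: d
  1: cd$dcddd -> last char: d
  2: cdddcd$d -> last char: d
  3: d$dcdddc -> last char: c
  4: dcd$dcdd -> last char: d
  5: dcdddcd$ -> last char: $
  6: ddcd$dcd -> last char: d
  7: dddcd$dc -> last char: c


BWT = dddcd$dc


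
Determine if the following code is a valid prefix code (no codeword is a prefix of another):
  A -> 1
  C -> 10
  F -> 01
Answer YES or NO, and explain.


Checking each pair (does one codeword prefix another?):
  A='1' vs C='10': prefix -- VIOLATION

NO -- this is NOT a valid prefix code. A (1) is a prefix of C (10).


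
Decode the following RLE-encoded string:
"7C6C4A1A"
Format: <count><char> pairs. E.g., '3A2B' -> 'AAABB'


Expanding each <count><char> pair:
  7C -> 'CCCCCCC'
  6C -> 'CCCCCC'
  4A -> 'AAAA'
  1A -> 'A'

Decoded = CCCCCCCCCCCCCAAAAA


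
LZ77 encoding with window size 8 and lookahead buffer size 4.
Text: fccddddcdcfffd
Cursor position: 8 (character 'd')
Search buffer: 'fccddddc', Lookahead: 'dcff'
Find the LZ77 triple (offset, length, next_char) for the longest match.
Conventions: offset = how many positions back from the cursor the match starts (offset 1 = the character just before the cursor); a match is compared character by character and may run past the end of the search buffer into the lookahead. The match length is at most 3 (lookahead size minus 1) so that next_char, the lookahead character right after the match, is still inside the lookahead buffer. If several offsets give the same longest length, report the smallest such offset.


Try each offset into the search buffer:
  offset=1 (pos 7, char 'c'): match length 0
  offset=2 (pos 6, char 'd'): match length 2
  offset=3 (pos 5, char 'd'): match length 1
  offset=4 (pos 4, char 'd'): match length 1
  offset=5 (pos 3, char 'd'): match length 1
  offset=6 (pos 2, char 'c'): match length 0
  offset=7 (pos 1, char 'c'): match length 0
  offset=8 (pos 0, char 'f'): match length 0
Longest match has length 2 at offset 2.
next_char = character at position 8 + 2 = 10 -> 'f'

Best match: offset=2, length=2 (matching 'dc' starting at position 6)
LZ77 triple: (2, 2, 'f')


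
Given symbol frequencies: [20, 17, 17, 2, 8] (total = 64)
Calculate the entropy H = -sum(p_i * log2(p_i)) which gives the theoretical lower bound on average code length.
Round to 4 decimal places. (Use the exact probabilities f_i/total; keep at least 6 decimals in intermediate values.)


Per-symbol terms -p_i * log2(p_i) with p_i = f_i/64:
  p = 20/64 = 0.312500: log2(p) = -1.678072, -p*log2(p) = 0.524397
  p = 17/64 = 0.265625: log2(p) = -1.912537, -p*log2(p) = 0.508018
  p = 17/64 = 0.265625: log2(p) = -1.912537, -p*log2(p) = 0.508018
  p = 2/64 = 0.031250: log2(p) = -5.000000, -p*log2(p) = 0.156250
  p = 8/64 = 0.125000: log2(p) = -3.000000, -p*log2(p) = 0.375000
H = 0.524397 + 0.508018 + 0.508018 + 0.156250 + 0.375000 = 2.071683

H = 2.0717 bits/symbol


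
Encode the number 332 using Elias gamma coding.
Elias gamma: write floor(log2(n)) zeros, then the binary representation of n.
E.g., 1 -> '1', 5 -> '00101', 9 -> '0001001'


num_bits = floor(log2(332)) + 1 = 9
leading_zeros = num_bits - 1 = 8
binary(332) = 101001100

Elias gamma(332) = '00000000' + '101001100' = 00000000101001100 (17 bits)


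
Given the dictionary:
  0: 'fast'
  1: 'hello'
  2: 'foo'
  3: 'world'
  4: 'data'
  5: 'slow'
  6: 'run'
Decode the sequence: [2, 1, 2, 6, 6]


Look up each index in the dictionary:
  2 -> 'foo'
  1 -> 'hello'
  2 -> 'foo'
  6 -> 'run'
  6 -> 'run'

Decoded: "foo hello foo run run"


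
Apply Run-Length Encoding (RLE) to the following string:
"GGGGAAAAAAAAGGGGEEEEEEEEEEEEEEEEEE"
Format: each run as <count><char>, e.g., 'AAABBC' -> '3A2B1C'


Scanning runs left to right:
  i=0: run of 'G' x 4 -> '4G'
  i=4: run of 'A' x 8 -> '8A'
  i=12: run of 'G' x 4 -> '4G'
  i=16: run of 'E' x 18 -> '18E'

RLE = 4G8A4G18E


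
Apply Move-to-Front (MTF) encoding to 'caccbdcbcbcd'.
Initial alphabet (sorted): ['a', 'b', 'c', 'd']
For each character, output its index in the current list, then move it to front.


MTF encoding:
'c': index 2 in ['a', 'b', 'c', 'd'] -> ['c', 'a', 'b', 'd']
'a': index 1 in ['c', 'a', 'b', 'd'] -> ['a', 'c', 'b', 'd']
'c': index 1 in ['a', 'c', 'b', 'd'] -> ['c', 'a', 'b', 'd']
'c': index 0 in ['c', 'a', 'b', 'd'] -> ['c', 'a', 'b', 'd']
'b': index 2 in ['c', 'a', 'b', 'd'] -> ['b', 'c', 'a', 'd']
'd': index 3 in ['b', 'c', 'a', 'd'] -> ['d', 'b', 'c', 'a']
'c': index 2 in ['d', 'b', 'c', 'a'] -> ['c', 'd', 'b', 'a']
'b': index 2 in ['c', 'd', 'b', 'a'] -> ['b', 'c', 'd', 'a']
'c': index 1 in ['b', 'c', 'd', 'a'] -> ['c', 'b', 'd', 'a']
'b': index 1 in ['c', 'b', 'd', 'a'] -> ['b', 'c', 'd', 'a']
'c': index 1 in ['b', 'c', 'd', 'a'] -> ['c', 'b', 'd', 'a']
'd': index 2 in ['c', 'b', 'd', 'a'] -> ['d', 'c', 'b', 'a']


Output: [2, 1, 1, 0, 2, 3, 2, 2, 1, 1, 1, 2]


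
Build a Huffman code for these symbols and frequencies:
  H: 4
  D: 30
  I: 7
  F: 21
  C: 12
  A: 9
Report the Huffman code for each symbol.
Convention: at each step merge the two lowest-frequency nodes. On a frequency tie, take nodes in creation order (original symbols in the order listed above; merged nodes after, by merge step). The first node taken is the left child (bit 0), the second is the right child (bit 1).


Huffman tree construction:
Step 1: Merge H(4) + I(7) = 11
Step 2: Merge A(9) + (H+I)(11) = 20
Step 3: Merge C(12) + (A+(H+I))(20) = 32
Step 4: Merge F(21) + D(30) = 51
Step 5: Merge (C+(A+(H+I)))(32) + (F+D)(51) = 83
Read each symbol's code off the tree from the root (left child = 0, right child = 1).

Codes:
  H: 0110 (length 4)
  D: 11 (length 2)
  I: 0111 (length 4)
  F: 10 (length 2)
  C: 00 (length 2)
  A: 010 (length 3)
Average code length: 197/83 = 2.3735 bits/symbol


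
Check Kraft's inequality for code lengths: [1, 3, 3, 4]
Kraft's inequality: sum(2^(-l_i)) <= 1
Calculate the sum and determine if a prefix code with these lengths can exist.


Sum = 2^(-1) + 2^(-3) + 2^(-3) + 2^(-4)
    = 0.5 + 0.125 + 0.125 + 0.0625
    = 13/16 = 0.8125
Since 0.8125 <= 1, Kraft's inequality IS satisfied.
A prefix code with these lengths CAN exist.

Kraft sum = 0.8125. Satisfied.


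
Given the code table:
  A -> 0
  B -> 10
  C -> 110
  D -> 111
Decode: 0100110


Decoding:
0 -> A
10 -> B
0 -> A
110 -> C


Result: ABAC


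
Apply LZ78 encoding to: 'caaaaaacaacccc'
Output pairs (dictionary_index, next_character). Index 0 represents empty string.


LZ78 encoding steps:
Dictionary: {0: ''}
Step 1: w='' (idx 0), next='c' -> output (0, 'c'), add 'c' as idx 1
Step 2: w='' (idx 0), next='a' -> output (0, 'a'), add 'a' as idx 2
Step 3: w='a' (idx 2), next='a' -> output (2, 'a'), add 'aa' as idx 3
Step 4: w='aa' (idx 3), next='a' -> output (3, 'a'), add 'aaa' as idx 4
Step 5: w='c' (idx 1), next='a' -> output (1, 'a'), add 'ca' as idx 5
Step 6: w='a' (idx 2), next='c' -> output (2, 'c'), add 'ac' as idx 6
Step 7: w='c' (idx 1), next='c' -> output (1, 'c'), add 'cc' as idx 7
Step 8: w='c' (idx 1), end of input -> output (1, '')


Encoded: [(0, 'c'), (0, 'a'), (2, 'a'), (3, 'a'), (1, 'a'), (2, 'c'), (1, 'c'), (1, '')]


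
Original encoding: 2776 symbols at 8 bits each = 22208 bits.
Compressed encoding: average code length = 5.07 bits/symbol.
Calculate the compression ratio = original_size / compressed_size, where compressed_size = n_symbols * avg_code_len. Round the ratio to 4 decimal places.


original_size = n_symbols * orig_bits = 2776 * 8 = 22208 bits
compressed_size = n_symbols * avg_code_len = 2776 * 5.07 = 14074.32 bits
ratio = original_size / compressed_size = 22208 / 14074.32 = 1.5779

Compression ratio = 1.5779


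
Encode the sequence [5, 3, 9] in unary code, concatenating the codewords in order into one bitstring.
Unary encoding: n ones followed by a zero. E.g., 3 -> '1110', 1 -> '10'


Encode each number as n ones followed by a terminating 0:
  5 -> 111110 (6 bits)
  3 -> 1110 (4 bits)
  9 -> 1111111110 (10 bits)
Total length = 6 + 4 + 10 = 20 bits.

Unary([5, 3, 9]) = 11111011101111111110 (20 bits)


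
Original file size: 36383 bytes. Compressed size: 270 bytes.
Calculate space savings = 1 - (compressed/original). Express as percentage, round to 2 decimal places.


ratio = compressed/original = 270/36383 = 0.007421
savings = 1 - ratio = 1 - 0.007421 = 0.992579
as a percentage: 0.992579 * 100 = 99.26%

Space savings = 1 - 270/36383 = 99.26%


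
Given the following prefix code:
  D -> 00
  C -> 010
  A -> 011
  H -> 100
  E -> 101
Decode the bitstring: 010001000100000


Decoding step by step:
Bits 010 -> C
Bits 00 -> D
Bits 100 -> H
Bits 010 -> C
Bits 00 -> D
Bits 00 -> D


Decoded message: CDHCDD


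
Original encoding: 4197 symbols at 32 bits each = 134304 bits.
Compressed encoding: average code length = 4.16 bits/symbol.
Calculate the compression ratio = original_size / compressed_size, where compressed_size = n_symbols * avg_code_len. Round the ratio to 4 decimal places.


original_size = n_symbols * orig_bits = 4197 * 32 = 134304 bits
compressed_size = n_symbols * avg_code_len = 4197 * 4.16 = 17459.52 bits
ratio = original_size / compressed_size = 134304 / 17459.52 = 7.6923

Compression ratio = 7.6923


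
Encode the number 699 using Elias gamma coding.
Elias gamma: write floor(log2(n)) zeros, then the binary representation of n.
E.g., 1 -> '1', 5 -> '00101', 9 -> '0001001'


num_bits = floor(log2(699)) + 1 = 10
leading_zeros = num_bits - 1 = 9
binary(699) = 1010111011

Elias gamma(699) = '000000000' + '1010111011' = 0000000001010111011 (19 bits)


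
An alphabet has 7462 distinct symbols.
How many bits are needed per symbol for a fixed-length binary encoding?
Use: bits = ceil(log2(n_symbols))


log2(7462) = 12.8653
Bracket: 2^12 = 4096 < 7462 <= 2^13 = 8192
So ceil(log2(7462)) = 13

bits = ceil(log2(7462)) = ceil(12.8653) = 13 bits


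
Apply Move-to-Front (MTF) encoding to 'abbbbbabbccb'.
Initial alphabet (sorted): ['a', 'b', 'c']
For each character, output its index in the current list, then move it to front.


MTF encoding:
'a': index 0 in ['a', 'b', 'c'] -> ['a', 'b', 'c']
'b': index 1 in ['a', 'b', 'c'] -> ['b', 'a', 'c']
'b': index 0 in ['b', 'a', 'c'] -> ['b', 'a', 'c']
'b': index 0 in ['b', 'a', 'c'] -> ['b', 'a', 'c']
'b': index 0 in ['b', 'a', 'c'] -> ['b', 'a', 'c']
'b': index 0 in ['b', 'a', 'c'] -> ['b', 'a', 'c']
'a': index 1 in ['b', 'a', 'c'] -> ['a', 'b', 'c']
'b': index 1 in ['a', 'b', 'c'] -> ['b', 'a', 'c']
'b': index 0 in ['b', 'a', 'c'] -> ['b', 'a', 'c']
'c': index 2 in ['b', 'a', 'c'] -> ['c', 'b', 'a']
'c': index 0 in ['c', 'b', 'a'] -> ['c', 'b', 'a']
'b': index 1 in ['c', 'b', 'a'] -> ['b', 'c', 'a']


Output: [0, 1, 0, 0, 0, 0, 1, 1, 0, 2, 0, 1]
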